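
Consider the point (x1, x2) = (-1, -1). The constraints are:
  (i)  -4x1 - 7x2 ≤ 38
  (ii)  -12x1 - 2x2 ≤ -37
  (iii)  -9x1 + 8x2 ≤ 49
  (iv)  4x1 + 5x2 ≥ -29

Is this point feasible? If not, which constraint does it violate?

not feasible — violates (ii)

Constraint (ii): -12x1 - 2x2 = 14, which is not ≤ -37. All other constraints are satisfied.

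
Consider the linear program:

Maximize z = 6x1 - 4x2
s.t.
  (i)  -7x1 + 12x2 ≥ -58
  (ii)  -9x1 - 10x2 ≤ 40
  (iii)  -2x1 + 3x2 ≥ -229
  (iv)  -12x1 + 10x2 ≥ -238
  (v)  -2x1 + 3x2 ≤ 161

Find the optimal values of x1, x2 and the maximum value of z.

x1 = 581/4, x2 = 301/2, maximum z = 539/2

Vertices and z = 6x1 - 4x2:
  (50/89, -401/89) → z = 1904/89
  (1138/37, 485/37) → z = 4888/37
  (-1730/47, 1369/47) → z = -15856/47
  (581/4, 301/2) → z = 539/2

The optimum lies where -12x1 + 10x2 = -238 and -2x1 + 3x2 = 161.
Solving simultaneously gives x1 = 581/4, x2 = 301/2.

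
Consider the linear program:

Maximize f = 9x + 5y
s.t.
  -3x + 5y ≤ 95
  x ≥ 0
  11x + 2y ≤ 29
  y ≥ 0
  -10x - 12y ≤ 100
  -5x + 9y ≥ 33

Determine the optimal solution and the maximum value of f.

Feasible corners and f = 9x + 5y:
  (0, 29/2) → f = 145/2
  (0, 11/3) → f = 55/3
  (195/109, 508/109) → f = 4295/109

The optimum lies where x = 0 and 11x + 2y = 29.
Solving simultaneously gives x = 0, y = 29/2.

x = 0, y = 29/2, maximum f = 145/2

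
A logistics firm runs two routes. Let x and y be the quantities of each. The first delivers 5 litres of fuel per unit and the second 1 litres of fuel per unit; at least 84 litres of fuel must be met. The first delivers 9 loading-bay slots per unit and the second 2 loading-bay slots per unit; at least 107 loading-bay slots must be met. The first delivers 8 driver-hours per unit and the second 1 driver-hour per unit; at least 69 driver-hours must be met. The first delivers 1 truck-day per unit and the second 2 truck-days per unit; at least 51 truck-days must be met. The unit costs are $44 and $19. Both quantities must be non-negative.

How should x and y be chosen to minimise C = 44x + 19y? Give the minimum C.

The feasible region is unbounded (it extends along (0, 1), (1, 0)), but C strictly increases along every unbounded feasible direction, so there is no improving ray and the minimum is attained at a vertex.

At the optimal vertex, 5x + y = 84 and x + 2y = 51.
Solving simultaneously gives x = 13, y = 19.

x = 13, y = 19, minimum C = 933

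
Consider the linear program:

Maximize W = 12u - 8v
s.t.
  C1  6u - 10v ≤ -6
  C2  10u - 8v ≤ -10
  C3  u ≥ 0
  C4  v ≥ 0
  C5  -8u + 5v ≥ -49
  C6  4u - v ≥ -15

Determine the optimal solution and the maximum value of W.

u = 221/7, v = 285/7, maximum W = 372/7

Feasible corners and W = 12u - 8v:
  (0, 5/4) → W = -10
  (221/7, 285/7) → W = 372/7
  (0, 15) → W = -120
The feasible region is unbounded (it extends along (5, 8), (1, 4)), but W strictly decreases along every unbounded feasible direction, so there is no improving ray and the maximum is attained at a vertex.

At the optimal vertex, 10u - 8v = -10 and -8u + 5v = -49.
Solving simultaneously gives u = 221/7, v = 285/7.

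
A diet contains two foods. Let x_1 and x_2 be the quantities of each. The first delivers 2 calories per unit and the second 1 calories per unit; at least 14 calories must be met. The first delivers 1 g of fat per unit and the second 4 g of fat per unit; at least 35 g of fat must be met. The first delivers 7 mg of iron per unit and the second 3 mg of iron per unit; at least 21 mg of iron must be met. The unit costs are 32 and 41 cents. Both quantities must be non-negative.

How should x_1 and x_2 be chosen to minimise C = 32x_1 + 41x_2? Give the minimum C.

x_1 = 3, x_2 = 8, minimum C = 424

The feasible region is unbounded (it extends along (0, 1), (1, 0)), but C strictly increases along every unbounded feasible direction, so there is no improving ray and the minimum is attained at a vertex.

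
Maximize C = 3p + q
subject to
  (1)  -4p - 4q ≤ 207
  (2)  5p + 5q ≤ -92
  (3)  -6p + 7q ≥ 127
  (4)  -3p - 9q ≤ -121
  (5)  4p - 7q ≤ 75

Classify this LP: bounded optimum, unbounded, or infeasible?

bounded optimum

Extreme points and C = 3p + q:
  (-2347/24, 1105/24) → C = -742/3
  (-1433/30, 881/30) → C = -1709/15
The feasible region has finitely many vertices and no improving ray; the maximum is -1709/15 at (-1433/30, 881/30).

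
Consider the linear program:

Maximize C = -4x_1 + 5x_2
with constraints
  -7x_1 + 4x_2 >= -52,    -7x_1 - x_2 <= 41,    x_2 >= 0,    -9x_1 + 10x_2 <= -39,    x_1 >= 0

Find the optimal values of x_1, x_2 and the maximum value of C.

Extreme points and C = -4x_1 + 5x_2:
  (52/7, 0) → C = -208/7
  (182/17, 195/34) → C = -481/34
  (13/3, 0) → C = -52/3

x_1 = 182/17, x_2 = 195/34, maximum C = -481/34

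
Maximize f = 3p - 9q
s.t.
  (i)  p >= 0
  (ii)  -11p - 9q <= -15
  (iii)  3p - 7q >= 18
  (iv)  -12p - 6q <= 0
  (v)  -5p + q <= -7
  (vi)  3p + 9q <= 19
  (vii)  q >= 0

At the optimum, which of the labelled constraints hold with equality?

Feasible corners and f = 3p - 9q:
  (295/48, 1/16) → f = 143/8
  (6, 0) → f = 18
  (19/3, 0) → f = 19

The maximum is at (19/3, 0). Substituting into each constraint, equality holds for (vi) and (vii); the remaining constraints have slack.

(vi) and (vii)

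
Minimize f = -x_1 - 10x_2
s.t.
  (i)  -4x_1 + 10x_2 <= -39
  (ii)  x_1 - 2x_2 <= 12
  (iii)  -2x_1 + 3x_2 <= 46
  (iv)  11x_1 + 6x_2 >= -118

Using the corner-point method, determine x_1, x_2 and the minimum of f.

x_1 = 21, x_2 = 9/2, minimum f = -66

Feasible corners and f = -x_1 - 10x_2:
  (21, 9/2) → f = -66
  (-473/67, -901/134) → f = 4978/67
  (-41/7, -125/14) → f = 666/7

At the optimal vertex, -4x_1 + 10x_2 = -39 and x_1 - 2x_2 = 12.
Solving simultaneously gives x_1 = 21, x_2 = 9/2.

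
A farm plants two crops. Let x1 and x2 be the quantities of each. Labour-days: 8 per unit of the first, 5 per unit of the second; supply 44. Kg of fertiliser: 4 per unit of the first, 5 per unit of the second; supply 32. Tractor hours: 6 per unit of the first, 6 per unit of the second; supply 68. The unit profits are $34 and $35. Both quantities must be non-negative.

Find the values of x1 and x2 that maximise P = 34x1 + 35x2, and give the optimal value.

Feasible corners and P = 34x1 + 35x2:
  (0, 0) → P = 0
  (0, 32/5) → P = 224
  (11/2, 0) → P = 187
  (3, 4) → P = 242

x1 = 3, x2 = 4, maximum P = 242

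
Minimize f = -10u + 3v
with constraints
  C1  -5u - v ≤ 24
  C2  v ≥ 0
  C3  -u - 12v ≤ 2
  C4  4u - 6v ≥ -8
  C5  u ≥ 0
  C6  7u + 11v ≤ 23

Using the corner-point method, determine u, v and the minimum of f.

Feasible corners and f = -10u + 3v:
  (0, 0) → f = 0
  (23/7, 0) → f = -230/7
  (0, 4/3) → f = 4
  (25/43, 74/43) → f = -28/43

u = 23/7, v = 0, minimum f = -230/7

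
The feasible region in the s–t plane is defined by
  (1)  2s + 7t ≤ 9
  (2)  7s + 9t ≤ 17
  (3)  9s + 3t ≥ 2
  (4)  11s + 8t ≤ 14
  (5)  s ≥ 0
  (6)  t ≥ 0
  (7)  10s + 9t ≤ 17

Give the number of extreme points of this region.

5

Of the 21 pairwise boundary intersections, those satisfying every inequality are:
  (26/61, 71/61)
  (0, 9/7)
  (0, 2/3)
  (2/9, 0)
  (14/11, 0)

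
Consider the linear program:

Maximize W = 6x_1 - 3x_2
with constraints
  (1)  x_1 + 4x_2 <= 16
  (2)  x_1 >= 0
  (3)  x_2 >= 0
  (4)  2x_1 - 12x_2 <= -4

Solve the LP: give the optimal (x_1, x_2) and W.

The binding constraints are x_1 + 4x_2 = 16 and 2x_1 - 12x_2 = -4.
Solving simultaneously gives x_1 = 44/5, x_2 = 9/5.

x_1 = 44/5, x_2 = 9/5, maximum W = 237/5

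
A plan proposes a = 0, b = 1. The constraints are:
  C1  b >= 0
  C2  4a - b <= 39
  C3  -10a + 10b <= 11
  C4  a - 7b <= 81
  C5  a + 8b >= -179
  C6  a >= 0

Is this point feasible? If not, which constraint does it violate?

feasible

C1: 1 ≥ 0 ✓
C2: -1 ≤ 39 ✓
C3: 10 ≤ 11 ✓
C4: -7 ≤ 81 ✓
C5: 8 ≥ -179 ✓
C6: 0 ≥ 0 ✓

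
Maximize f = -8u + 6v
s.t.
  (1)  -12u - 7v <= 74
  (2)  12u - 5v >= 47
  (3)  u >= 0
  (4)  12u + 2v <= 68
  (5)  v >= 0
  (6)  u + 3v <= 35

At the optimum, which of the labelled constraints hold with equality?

Vertices and f = -8u + 6v:
  (31/6, 3) → f = -70/3
  (47/12, 0) → f = -94/3
  (17/3, 0) → f = -136/3

The maximum is at (31/6, 3). Substituting into each constraint, equality holds for (2) and (4); the remaining constraints have slack.

(2) and (4)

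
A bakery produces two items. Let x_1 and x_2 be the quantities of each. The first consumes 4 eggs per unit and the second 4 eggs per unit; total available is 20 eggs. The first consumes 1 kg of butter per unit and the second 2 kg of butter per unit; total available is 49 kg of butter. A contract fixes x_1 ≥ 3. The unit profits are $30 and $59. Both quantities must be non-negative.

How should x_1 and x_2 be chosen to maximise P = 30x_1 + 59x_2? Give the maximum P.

Extreme points and P = 30x_1 + 59x_2:
  (5, 0) → P = 150
  (3, 0) → P = 90
  (3, 2) → P = 208

The optimum lies where 4x_1 + 4x_2 = 20 and x_1 = 3.
Solving simultaneously gives x_1 = 3, x_2 = 2.

x_1 = 3, x_2 = 2, maximum P = 208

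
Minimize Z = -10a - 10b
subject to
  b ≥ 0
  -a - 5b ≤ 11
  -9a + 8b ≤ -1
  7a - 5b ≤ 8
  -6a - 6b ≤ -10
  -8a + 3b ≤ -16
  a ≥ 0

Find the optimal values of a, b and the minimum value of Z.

Corner points and Z = -10a - 10b:
  (59/11, 65/11) → Z = -1240/11
  (125/37, 136/37) → Z = -2610/37
  (56/19, 48/19) → Z = -1040/19

a = 59/11, b = 65/11, minimum Z = -1240/11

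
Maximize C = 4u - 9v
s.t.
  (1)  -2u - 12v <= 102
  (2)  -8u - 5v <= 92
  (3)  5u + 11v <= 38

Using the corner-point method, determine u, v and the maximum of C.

u = 789/19, v = -293/19, maximum C = 5793/19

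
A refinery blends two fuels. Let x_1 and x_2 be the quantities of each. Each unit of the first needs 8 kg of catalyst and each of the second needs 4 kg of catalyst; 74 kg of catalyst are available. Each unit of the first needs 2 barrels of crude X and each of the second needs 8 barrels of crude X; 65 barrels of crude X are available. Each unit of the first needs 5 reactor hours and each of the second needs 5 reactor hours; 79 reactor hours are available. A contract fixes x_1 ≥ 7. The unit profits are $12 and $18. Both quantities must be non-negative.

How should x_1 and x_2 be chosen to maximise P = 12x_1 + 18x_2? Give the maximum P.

x_1 = 7, x_2 = 9/2, maximum P = 165

Extreme points and P = 12x_1 + 18x_2:
  (37/4, 0) → P = 111
  (7, 0) → P = 84
  (7, 9/2) → P = 165

The optimum lies where 8x_1 + 4x_2 = 74 and x_1 = 7.
Solving simultaneously gives x_1 = 7, x_2 = 9/2.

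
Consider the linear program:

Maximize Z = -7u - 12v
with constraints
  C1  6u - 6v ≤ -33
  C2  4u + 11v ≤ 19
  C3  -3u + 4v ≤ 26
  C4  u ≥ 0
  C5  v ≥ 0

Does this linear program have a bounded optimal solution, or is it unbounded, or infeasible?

The boundaries 6u - 6v = -33 and 4u + 11v = 19 meet at (-83/30, 41/15), but that point violates u ≥ 0. Every candidate vertex is excluded by some other constraint, so the feasible region is empty.

infeasible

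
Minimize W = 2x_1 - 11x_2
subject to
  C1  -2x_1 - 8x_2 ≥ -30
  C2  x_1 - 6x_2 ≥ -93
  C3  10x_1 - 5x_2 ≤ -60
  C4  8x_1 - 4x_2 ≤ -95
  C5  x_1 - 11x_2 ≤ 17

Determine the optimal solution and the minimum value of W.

x_1 = -225, x_2 = -22, minimum W = -208

At the optimal vertex, x_1 - 6x_2 = -93 and x_1 - 11x_2 = 17.
Solving simultaneously gives x_1 = -225, x_2 = -22.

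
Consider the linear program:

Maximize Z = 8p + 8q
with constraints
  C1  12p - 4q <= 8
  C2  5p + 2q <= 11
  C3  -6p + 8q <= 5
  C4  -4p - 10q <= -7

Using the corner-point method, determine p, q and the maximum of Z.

The optimum lies where 12p - 4q = 8 and -6p + 8q = 5.
Solving simultaneously gives p = 7/6, q = 3/2.

p = 7/6, q = 3/2, maximum Z = 64/3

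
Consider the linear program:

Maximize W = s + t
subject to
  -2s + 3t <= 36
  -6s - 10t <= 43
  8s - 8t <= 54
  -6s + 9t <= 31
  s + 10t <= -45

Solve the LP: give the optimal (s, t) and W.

Feasible corners and W = s + t:
  (49/32, -167/32) → W = -59/16
  (2/5, -227/50) → W = -207/50
  (45/22, -207/44) → W = -117/44

s = 45/22, t = -207/44, maximum W = -117/44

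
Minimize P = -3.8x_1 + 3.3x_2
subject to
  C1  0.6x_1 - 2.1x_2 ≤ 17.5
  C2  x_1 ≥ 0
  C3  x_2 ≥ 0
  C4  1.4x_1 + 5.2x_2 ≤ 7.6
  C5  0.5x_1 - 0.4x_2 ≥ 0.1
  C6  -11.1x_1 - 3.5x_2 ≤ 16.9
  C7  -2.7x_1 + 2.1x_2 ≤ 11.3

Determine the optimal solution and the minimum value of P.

x_1 = 38/7, x_2 = 0, minimum P = -722/35

Vertices and P = -3.8x_1 + 3.3x_2:
  (38/7, 0) → P = -722/35
  (1/5, 0) → P = -19/25
  (89/79, 183/158) → P = -145/316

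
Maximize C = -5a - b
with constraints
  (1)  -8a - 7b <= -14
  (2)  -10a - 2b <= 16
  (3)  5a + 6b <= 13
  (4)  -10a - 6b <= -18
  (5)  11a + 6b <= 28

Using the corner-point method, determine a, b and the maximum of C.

Corner points and C = -5a - b:
  (21/11, -2/11) → C = -103/11
  (112/29, -70/29) → C = -490/29
  (1, 4/3) → C = -19/3
  (5/2, 1/12) → C = -151/12

The binding constraints are 5a + 6b = 13 and -10a - 6b = -18.
Solving simultaneously gives a = 1, b = 4/3.

a = 1, b = 4/3, maximum C = -19/3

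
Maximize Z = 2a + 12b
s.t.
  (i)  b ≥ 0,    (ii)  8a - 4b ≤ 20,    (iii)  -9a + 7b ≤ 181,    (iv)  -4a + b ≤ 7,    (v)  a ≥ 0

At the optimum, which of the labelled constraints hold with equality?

Vertices and Z = 2a + 12b:
  (5/2, 0) → Z = 5
  (0, 0) → Z = 0
  (216/5, 407/5) → Z = 5316/5
  (132/19, 661/19) → Z = 8196/19
  (0, 7) → Z = 84

The maximum is at (216/5, 407/5). Substituting into each constraint, equality holds for (ii) and (iii); the remaining constraints have slack.

(ii) and (iii)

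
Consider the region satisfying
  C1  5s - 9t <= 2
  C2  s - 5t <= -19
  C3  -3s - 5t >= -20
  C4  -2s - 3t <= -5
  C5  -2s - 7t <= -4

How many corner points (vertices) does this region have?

3

Of the 10 pairwise boundary intersections, those satisfying every inequality are:
  (1/4, 77/20)
  (-32/13, 43/13)
  (-35, 25)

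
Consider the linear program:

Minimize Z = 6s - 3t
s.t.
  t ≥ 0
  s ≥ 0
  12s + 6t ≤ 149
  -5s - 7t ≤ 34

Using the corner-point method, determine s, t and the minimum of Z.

Vertices and Z = 6s - 3t:
  (0, 0) → Z = 0
  (149/12, 0) → Z = 149/2
  (0, 149/6) → Z = -149/2

At the optimal vertex, s = 0 and 12s + 6t = 149.
Solving simultaneously gives s = 0, t = 149/6.

s = 0, t = 149/6, minimum Z = -149/2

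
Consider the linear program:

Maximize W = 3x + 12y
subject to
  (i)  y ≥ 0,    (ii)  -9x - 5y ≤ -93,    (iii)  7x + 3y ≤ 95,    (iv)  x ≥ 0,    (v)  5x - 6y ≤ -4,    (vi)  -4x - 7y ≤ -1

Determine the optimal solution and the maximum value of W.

The optimum lies where 7x + 3y = 95 and x = 0.
Solving simultaneously gives x = 0, y = 95/3.

x = 0, y = 95/3, maximum W = 380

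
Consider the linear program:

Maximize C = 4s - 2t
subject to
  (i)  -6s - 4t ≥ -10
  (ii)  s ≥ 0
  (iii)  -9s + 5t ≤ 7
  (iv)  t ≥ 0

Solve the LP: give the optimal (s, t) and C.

Vertices and C = 4s - 2t:
  (1/3, 2) → C = -8/3
  (5/3, 0) → C = 20/3
  (0, 7/5) → C = -14/5
  (0, 0) → C = 0

s = 5/3, t = 0, maximum C = 20/3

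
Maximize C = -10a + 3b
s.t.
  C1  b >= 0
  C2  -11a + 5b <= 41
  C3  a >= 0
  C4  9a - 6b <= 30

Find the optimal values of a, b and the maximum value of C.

Vertices and C = -10a + 3b:
  (0, 0) → C = 0
  (10/3, 0) → C = -100/3
  (0, 41/5) → C = 123/5
The feasible region is unbounded (it extends along (5, 11), (2, 3)), but C strictly decreases along every unbounded feasible direction, so there is no improving ray and the maximum is attained at a vertex.

a = 0, b = 41/5, maximum C = 123/5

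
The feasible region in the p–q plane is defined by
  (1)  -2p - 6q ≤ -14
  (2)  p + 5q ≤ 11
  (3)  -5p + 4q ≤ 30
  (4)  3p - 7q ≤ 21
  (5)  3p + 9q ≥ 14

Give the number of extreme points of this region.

3

The feasible vertices (each the meet of two boundaries and inside every other half-plane) are:
  (1, 2)
  (7, 0)
  (91/11, 6/11)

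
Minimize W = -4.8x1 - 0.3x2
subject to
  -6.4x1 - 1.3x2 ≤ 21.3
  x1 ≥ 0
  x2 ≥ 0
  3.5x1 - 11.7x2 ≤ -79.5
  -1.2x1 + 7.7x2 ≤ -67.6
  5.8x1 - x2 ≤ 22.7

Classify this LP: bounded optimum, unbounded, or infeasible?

infeasible

The boundaries x1 = 0 and 3.5x1 - 11.7x2 = -79.5 meet at (0, 265/39), but that point violates -1.2x1 + 7.7x2 ≤ -67.6. Every candidate vertex is excluded by some other constraint, so the feasible region is empty.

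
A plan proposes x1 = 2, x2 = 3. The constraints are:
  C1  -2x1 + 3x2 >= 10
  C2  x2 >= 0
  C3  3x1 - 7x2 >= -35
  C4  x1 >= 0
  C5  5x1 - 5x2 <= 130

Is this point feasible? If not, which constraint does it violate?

Constraint C1: -2x1 + 3x2 = 5, which is not ≥ 10. All other constraints are satisfied.

not feasible — violates C1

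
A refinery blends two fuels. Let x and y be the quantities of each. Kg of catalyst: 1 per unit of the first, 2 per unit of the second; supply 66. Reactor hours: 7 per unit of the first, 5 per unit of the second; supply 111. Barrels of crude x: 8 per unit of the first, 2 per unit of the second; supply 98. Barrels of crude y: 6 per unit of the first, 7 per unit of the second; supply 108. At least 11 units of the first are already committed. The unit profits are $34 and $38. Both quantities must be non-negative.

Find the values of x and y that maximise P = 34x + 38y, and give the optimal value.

x = 11, y = 5, maximum P = 564

Corner points and P = 34x + 38y:
  (49/4, 0) → P = 833/2
  (11, 0) → P = 374
  (11, 5) → P = 564

At the optimal vertex, 8x + 2y = 98 and x = 11.
Solving simultaneously gives x = 11, y = 5.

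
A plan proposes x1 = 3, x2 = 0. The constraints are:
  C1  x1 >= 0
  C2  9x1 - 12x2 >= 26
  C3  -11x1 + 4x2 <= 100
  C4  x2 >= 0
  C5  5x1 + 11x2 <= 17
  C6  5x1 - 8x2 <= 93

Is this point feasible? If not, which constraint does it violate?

feasible

C1: 3 ≥ 0 ✓
C2: 27 ≥ 26 ✓
C3: -33 ≤ 100 ✓
C4: 0 ≥ 0 ✓
C5: 15 ≤ 17 ✓
C6: 15 ≤ 93 ✓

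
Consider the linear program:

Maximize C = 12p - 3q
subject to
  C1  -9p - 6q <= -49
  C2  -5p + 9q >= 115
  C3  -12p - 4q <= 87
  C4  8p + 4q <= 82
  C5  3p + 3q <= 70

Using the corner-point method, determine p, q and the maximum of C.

p = 139/46, q = 665/46, maximum C = -327/46

Vertices and C = 12p - 3q:
  (-83/37, 1280/111) → C = -2276/37
  (-359/18, 457/12) → C = -4243/12
  (139/46, 665/46) → C = -327/46
  (-541/24, 367/8) → C = -3265/8
  (-17/6, 157/6) → C = -225/2

At the optimal vertex, -5p + 9q = 115 and 8p + 4q = 82.
Solving simultaneously gives p = 139/46, q = 665/46.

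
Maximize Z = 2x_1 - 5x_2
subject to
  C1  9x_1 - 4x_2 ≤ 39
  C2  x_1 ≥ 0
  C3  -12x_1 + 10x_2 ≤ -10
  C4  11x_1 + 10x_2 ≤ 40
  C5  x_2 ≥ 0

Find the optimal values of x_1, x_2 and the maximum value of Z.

The optimum lies where 11x_1 + 10x_2 = 40 and x_2 = 0.
Solving simultaneously gives x_1 = 40/11, x_2 = 0.

x_1 = 40/11, x_2 = 0, maximum Z = 80/11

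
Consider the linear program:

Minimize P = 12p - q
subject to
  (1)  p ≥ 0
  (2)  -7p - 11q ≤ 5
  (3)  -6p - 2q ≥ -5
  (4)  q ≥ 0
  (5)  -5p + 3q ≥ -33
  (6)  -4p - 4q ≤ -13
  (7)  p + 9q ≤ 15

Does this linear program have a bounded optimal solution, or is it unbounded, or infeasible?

The boundaries p = 0 and q = 0 meet at (0, 0), but that point violates -4p - 4q ≤ -13. Every candidate vertex is excluded by some other constraint, so the feasible region is empty.

infeasible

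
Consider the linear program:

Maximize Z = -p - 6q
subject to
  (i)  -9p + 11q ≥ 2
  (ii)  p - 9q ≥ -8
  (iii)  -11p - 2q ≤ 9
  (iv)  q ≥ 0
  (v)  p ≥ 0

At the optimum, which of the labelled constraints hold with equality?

Feasible corners and Z = -p - 6q:
  (1, 1) → Z = -7
  (0, 2/11) → Z = -12/11
  (0, 8/9) → Z = -16/3

The maximum is at (0, 2/11). Substituting into each constraint, equality holds for (i) and (v); the remaining constraints have slack.

(i) and (v)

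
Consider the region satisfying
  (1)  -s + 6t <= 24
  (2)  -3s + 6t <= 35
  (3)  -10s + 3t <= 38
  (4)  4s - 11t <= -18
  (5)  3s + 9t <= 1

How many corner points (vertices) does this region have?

Pairwise boundary intersections that survive every other constraint:
  (-26/7, 2/7)
  (-113/33, 124/99)
  (-151/69, 58/69)

3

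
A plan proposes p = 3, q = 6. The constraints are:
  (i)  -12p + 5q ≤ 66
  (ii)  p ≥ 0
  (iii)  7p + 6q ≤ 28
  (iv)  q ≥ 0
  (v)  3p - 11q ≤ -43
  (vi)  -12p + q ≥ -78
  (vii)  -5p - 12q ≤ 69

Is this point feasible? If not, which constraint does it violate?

Constraint (iii): 7p + 6q = 57, which is not ≤ 28. All other constraints are satisfied.

not feasible — violates (iii)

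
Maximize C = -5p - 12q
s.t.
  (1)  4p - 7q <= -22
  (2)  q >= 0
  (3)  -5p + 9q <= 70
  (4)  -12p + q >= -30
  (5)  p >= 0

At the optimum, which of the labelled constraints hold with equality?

(1) and (5)

Vertices and C = -5p - 12q:
  (29/10, 24/5) → C = -721/10
  (0, 22/7) → C = -264/7
  (340/103, 990/103) → C = -13580/103
  (0, 70/9) → C = -280/3

The maximum is at (0, 22/7). Substituting into each constraint, equality holds for (1) and (5); the remaining constraints have slack.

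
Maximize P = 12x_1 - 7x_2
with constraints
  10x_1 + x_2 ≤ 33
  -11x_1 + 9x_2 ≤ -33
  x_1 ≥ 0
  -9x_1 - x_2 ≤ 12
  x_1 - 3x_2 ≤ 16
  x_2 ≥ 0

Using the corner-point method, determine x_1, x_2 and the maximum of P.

x_1 = 33/10, x_2 = 0, maximum P = 198/5

The optimum lies where 10x_1 + x_2 = 33 and x_2 = 0.
Solving simultaneously gives x_1 = 33/10, x_2 = 0.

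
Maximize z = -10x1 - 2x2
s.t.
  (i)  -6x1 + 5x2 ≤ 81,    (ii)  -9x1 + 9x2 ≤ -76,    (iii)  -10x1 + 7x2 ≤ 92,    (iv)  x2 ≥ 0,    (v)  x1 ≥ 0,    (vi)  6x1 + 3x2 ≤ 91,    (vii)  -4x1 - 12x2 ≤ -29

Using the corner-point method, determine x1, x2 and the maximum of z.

Corner points and z = -10x1 - 2x2:
  (76/9, 0) → z = -760/9
  (349/27, 121/27) → z = -1244/9
  (91/6, 0) → z = -455/3

x1 = 76/9, x2 = 0, maximum z = -760/9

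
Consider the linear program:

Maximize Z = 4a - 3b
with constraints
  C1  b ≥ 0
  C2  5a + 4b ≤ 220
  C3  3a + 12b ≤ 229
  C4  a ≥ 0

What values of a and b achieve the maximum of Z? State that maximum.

Extreme points and Z = 4a - 3b:
  (44, 0) → Z = 176
  (0, 0) → Z = 0
  (431/12, 485/48) → Z = 5441/48
  (0, 229/12) → Z = -229/4

At the optimal vertex, b = 0 and 5a + 4b = 220.
Solving simultaneously gives a = 44, b = 0.

a = 44, b = 0, maximum Z = 176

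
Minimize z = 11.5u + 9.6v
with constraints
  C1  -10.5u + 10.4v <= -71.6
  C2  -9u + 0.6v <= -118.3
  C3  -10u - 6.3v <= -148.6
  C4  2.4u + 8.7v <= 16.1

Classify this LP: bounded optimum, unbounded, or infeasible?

From the feasible point (39713/2396, -4891/1797), moving in the direction (6.3, -10) keeps every constraint satisfied while z decreases without bound.

unbounded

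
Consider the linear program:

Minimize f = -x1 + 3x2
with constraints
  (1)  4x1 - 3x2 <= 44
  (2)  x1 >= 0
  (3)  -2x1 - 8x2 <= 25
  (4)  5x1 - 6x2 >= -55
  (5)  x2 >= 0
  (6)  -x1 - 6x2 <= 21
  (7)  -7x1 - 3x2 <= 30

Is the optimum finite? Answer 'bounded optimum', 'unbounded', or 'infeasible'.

Feasible corners and f = -x1 + 3x2:
  (143/3, 440/9) → f = 99
  (11, 0) → f = -11
  (0, 55/6) → f = 55/2
  (0, 0) → f = 0
The feasible region has finitely many vertices and no improving ray; the minimum is -11 at (11, 0).

bounded optimum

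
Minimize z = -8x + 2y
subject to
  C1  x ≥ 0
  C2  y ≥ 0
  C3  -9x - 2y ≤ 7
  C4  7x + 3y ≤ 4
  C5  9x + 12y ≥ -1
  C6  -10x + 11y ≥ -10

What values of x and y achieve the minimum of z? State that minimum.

x = 4/7, y = 0, minimum z = -32/7

Corner points and z = -8x + 2y:
  (0, 0) → z = 0
  (0, 4/3) → z = 8/3
  (4/7, 0) → z = -32/7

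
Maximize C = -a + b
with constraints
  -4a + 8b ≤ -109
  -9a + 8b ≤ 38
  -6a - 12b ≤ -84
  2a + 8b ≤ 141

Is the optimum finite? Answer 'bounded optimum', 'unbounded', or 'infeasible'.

bounded optimum

Corner points and C = -a + b:
  (165/8, -53/16) → C = -383/16
  (125/3, 173/24) → C = -827/24
The feasible region has finitely many vertices and no improving ray; the maximum is -383/16 at (165/8, -53/16).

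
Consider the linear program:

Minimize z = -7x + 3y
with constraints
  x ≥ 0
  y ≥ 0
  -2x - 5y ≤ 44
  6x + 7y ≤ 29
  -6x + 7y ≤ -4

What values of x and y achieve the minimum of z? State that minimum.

x = 29/6, y = 0, minimum z = -203/6

Vertices and z = -7x + 3y:
  (29/6, 0) → z = -203/6
  (2/3, 0) → z = -14/3
  (11/4, 25/14) → z = -389/28

The optimum lies where y = 0 and 6x + 7y = 29.
Solving simultaneously gives x = 29/6, y = 0.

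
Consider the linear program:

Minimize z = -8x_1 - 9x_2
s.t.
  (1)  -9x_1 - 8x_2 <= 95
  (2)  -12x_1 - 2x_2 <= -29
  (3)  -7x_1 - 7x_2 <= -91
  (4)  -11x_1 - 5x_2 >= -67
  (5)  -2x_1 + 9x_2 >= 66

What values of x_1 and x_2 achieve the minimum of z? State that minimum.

x_1 = 11/38, x_2 = 485/38, minimum z = -4453/38

Feasible corners and z = -8x_1 - 9x_2:
  (3/10, 127/10) → z = -1167/10
  (11/38, 485/38) → z = -4453/38
  (1/3, 38/3) → z = -350/3

At the optimal vertex, -12x_1 - 2x_2 = -29 and -11x_1 - 5x_2 = -67.
Solving simultaneously gives x_1 = 11/38, x_2 = 485/38.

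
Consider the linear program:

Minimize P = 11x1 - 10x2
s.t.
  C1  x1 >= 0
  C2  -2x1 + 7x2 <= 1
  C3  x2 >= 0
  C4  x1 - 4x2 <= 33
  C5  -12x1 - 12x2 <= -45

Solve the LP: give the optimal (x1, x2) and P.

x1 = 101/36, x2 = 17/18, minimum P = 257/12

Extreme points and P = 11x1 - 10x2:
  (101/36, 17/18) → P = 257/12
  (33, 0) → P = 363
  (15/4, 0) → P = 165/4
The feasible region is unbounded (it extends along (4, 1), (7, 2)), but P strictly increases along every unbounded feasible direction, so there is no improving ray and the minimum is attained at a vertex.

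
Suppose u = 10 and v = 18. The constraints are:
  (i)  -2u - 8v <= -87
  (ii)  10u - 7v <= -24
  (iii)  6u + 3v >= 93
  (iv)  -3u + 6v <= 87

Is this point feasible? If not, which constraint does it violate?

feasible

(i): -164 ≤ -87 ✓
(ii): -26 ≤ -24 ✓
(iii): 114 ≥ 93 ✓
(iv): 78 ≤ 87 ✓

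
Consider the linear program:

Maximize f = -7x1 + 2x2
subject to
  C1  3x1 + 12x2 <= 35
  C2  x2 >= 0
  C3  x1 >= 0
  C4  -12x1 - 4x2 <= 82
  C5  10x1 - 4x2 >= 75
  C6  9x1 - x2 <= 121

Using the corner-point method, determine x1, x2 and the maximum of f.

Feasible corners and f = -7x1 + 2x2:
  (35/3, 0) → f = -245/3
  (260/33, 125/132) → f = -3515/66
  (15/2, 0) → f = -105/2

The optimum lies where x2 = 0 and 10x1 - 4x2 = 75.
Solving simultaneously gives x1 = 15/2, x2 = 0.

x1 = 15/2, x2 = 0, maximum f = -105/2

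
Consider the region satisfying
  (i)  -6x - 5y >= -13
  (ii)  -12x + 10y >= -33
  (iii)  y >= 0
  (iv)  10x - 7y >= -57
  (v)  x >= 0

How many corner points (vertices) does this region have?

Of the 10 pairwise boundary intersections, those satisfying every inequality are:
  (13/6, 0)
  (0, 13/5)
  (0, 0)

3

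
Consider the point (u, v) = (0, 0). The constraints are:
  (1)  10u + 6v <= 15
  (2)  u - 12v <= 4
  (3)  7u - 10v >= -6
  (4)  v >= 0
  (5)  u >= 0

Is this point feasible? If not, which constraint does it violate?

(1): 0 ≤ 15 ✓
(2): 0 ≤ 4 ✓
(3): 0 ≥ -6 ✓
(4): 0 ≥ 0 ✓
(5): 0 ≥ 0 ✓

feasible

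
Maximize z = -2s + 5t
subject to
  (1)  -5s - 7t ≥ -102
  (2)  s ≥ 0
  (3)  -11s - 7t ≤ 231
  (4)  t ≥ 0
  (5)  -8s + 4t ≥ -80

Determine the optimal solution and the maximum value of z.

s = 0, t = 102/7, maximum z = 510/7

Feasible corners and z = -2s + 5t:
  (0, 102/7) → z = 510/7
  (242/19, 104/19) → z = 36/19
  (0, 0) → z = 0
  (10, 0) → z = -20

At the optimal vertex, -5s - 7t = -102 and s = 0.
Solving simultaneously gives s = 0, t = 102/7.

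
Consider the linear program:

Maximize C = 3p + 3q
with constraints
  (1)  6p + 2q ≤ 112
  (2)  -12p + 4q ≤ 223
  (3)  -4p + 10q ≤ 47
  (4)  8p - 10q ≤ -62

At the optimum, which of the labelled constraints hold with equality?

(3) and (4)

Vertices and C = 3p + 3q:
  (-1021/52, -41/13) → C = -3555/52
  (-991/44, -130/11) → C = -4533/44
  (-15/4, 16/5) → C = -33/20

The maximum is at (-15/4, 16/5). Substituting into each constraint, equality holds for (3) and (4); the remaining constraints have slack.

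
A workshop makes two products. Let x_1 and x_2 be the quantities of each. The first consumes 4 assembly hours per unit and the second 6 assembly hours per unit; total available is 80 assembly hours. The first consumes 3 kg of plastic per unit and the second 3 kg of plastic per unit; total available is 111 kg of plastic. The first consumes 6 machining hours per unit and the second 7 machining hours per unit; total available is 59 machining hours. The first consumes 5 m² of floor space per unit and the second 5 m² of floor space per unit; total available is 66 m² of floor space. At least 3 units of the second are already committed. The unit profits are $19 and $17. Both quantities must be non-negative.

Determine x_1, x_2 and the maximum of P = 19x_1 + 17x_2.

x_1 = 19/3, x_2 = 3, maximum P = 514/3

Extreme points and P = 19x_1 + 17x_2:
  (0, 59/7) → P = 1003/7
  (0, 3) → P = 51
  (19/3, 3) → P = 514/3

At the optimal vertex, 6x_1 + 7x_2 = 59 and x_2 = 3.
Solving simultaneously gives x_1 = 19/3, x_2 = 3.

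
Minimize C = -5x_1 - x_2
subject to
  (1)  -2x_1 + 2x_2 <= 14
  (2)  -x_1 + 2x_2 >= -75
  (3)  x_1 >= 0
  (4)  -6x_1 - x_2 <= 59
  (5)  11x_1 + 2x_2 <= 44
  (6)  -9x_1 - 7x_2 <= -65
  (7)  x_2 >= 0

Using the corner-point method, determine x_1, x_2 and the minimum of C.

Feasible corners and C = -5x_1 - x_2:
  (30/13, 121/13) → C = -271/13
  (1, 8) → C = -13
  (178/59, 319/59) → C = -1209/59

The optimum lies where -2x_1 + 2x_2 = 14 and 11x_1 + 2x_2 = 44.
Solving simultaneously gives x_1 = 30/13, x_2 = 121/13.

x_1 = 30/13, x_2 = 121/13, minimum C = -271/13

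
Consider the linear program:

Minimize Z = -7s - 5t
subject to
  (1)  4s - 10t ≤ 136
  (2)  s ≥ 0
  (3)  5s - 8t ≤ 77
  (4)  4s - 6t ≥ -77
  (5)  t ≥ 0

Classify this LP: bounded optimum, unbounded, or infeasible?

unbounded

From the feasible point (0, 77/6), moving in the direction (6, 4) keeps every constraint satisfied while Z decreases without bound.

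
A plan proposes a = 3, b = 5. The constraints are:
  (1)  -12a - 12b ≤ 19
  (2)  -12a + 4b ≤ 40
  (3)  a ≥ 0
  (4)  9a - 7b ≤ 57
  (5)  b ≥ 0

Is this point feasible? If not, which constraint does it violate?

(1): -96 ≤ 19 ✓
(2): -16 ≤ 40 ✓
(3): 3 ≥ 0 ✓
(4): -8 ≤ 57 ✓
(5): 5 ≥ 0 ✓

feasible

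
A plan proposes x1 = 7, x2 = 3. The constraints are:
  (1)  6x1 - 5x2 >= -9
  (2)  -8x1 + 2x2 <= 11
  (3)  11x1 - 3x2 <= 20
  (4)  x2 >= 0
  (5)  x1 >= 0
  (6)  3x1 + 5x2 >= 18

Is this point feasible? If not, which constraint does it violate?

not feasible — violates (3)

Constraint (3): 11x1 - 3x2 = 68, which is not ≤ 20. All other constraints are satisfied.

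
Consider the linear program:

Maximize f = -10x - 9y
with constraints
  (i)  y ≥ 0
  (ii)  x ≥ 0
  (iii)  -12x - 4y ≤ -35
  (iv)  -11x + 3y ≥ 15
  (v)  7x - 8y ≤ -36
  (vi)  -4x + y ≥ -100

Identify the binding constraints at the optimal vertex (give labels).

(iii) and (iv)

Vertices and f = -10x - 9y:
  (0, 35/4) → f = -315/4
  (9/16, 113/16) → f = -1107/16
  (315, 1160) → f = -13590
The feasible region is unbounded (it extends along (0, 1), (1, 4)), but f strictly decreases along every unbounded feasible direction, so there is no improving ray and the maximum is attained at a vertex.

The maximum is at (9/16, 113/16). Substituting into each constraint, equality holds for (iii) and (iv); the remaining constraints have slack.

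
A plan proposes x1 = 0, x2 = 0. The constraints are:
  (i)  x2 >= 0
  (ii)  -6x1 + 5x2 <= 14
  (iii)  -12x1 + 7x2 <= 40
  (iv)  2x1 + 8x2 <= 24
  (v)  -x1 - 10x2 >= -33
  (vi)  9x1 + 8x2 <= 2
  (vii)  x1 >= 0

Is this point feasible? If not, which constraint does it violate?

feasible

(i): 0 ≥ 0 ✓
(ii): 0 ≤ 14 ✓
(iii): 0 ≤ 40 ✓
(iv): 0 ≤ 24 ✓
(v): 0 ≥ -33 ✓
(vi): 0 ≤ 2 ✓
(vii): 0 ≥ 0 ✓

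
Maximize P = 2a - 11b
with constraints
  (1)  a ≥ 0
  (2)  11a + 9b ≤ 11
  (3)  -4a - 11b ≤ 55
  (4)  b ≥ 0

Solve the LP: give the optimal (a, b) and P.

a = 1, b = 0, maximum P = 2

At the optimal vertex, 11a + 9b = 11 and b = 0.
Solving simultaneously gives a = 1, b = 0.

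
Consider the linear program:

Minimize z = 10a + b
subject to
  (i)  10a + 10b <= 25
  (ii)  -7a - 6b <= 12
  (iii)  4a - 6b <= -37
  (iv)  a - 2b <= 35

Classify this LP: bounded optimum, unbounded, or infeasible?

bounded optimum

Feasible corners and z = 10a + b:
  (-27, 59/2) → z = -481/2
  (-11/5, 47/10) → z = -173/10
  (-49/11, 211/66) → z = -2729/66
The feasible region has finitely many vertices and no improving ray; the minimum is -481/2 at (-27, 59/2).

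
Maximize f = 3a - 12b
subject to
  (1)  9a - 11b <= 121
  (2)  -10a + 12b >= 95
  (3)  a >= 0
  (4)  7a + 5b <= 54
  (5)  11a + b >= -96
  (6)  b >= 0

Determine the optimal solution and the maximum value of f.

a = 0, b = 95/12, maximum f = -95

Corner points and f = 3a - 12b:
  (0, 95/12) → f = -95
  (173/134, 1205/134) → f = -13941/134
  (0, 54/5) → f = -648/5

The optimum lies where -10a + 12b = 95 and a = 0.
Solving simultaneously gives a = 0, b = 95/12.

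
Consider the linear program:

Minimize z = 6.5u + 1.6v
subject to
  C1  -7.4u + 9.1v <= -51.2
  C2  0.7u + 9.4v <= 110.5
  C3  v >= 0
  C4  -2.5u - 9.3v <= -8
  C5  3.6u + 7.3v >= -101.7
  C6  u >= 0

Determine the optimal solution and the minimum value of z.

u = 256/37, v = 0, minimum z = 1664/37

Vertices and z = 6.5u + 1.6v:
  (49561/2531, 26062/2531) → z = 3638457/25310
  (256/37, 0) → z = 1664/37
  (1105/7, 0) → z = 14365/14

The optimum lies where -7.4u + 9.1v = -51.2 and v = 0.
Solving simultaneously gives u = 256/37, v = 0.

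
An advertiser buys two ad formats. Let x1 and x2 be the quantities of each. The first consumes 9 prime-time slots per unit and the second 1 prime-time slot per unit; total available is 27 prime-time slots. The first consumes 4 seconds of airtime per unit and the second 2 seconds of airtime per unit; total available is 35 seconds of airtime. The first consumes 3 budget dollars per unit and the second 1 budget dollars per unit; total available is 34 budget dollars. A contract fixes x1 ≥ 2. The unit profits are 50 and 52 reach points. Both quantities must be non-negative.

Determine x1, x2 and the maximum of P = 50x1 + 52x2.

Vertices and P = 50x1 + 52x2:
  (3, 0) → P = 150
  (2, 0) → P = 100
  (2, 9) → P = 568

The binding constraints are 9x1 + x2 = 27 and x1 = 2.
Solving simultaneously gives x1 = 2, x2 = 9.

x1 = 2, x2 = 9, maximum P = 568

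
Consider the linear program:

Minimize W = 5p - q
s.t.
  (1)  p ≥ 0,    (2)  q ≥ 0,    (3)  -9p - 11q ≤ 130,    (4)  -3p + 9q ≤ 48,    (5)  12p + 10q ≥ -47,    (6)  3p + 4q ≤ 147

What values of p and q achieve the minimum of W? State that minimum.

p = 0, q = 16/3, minimum W = -16/3

Extreme points and W = 5p - q:
  (0, 0) → W = 0
  (0, 16/3) → W = -16/3
  (49, 0) → W = 245
  (29, 15) → W = 130

The binding constraints are p = 0 and -3p + 9q = 48.
Solving simultaneously gives p = 0, q = 16/3.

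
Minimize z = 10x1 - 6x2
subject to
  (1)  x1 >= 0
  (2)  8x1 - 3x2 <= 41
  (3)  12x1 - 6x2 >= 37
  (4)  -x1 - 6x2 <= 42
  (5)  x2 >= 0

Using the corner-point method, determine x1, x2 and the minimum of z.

Corner points and z = 10x1 - 6x2:
  (45/4, 49/3) → z = 29/2
  (41/8, 0) → z = 205/4
  (37/12, 0) → z = 185/6

x1 = 45/4, x2 = 49/3, minimum z = 29/2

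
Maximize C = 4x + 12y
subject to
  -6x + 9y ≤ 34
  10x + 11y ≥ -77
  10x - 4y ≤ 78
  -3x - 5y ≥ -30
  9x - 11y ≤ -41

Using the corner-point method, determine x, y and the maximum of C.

Extreme points and C = 4x + 12y:
  (-1067/156, -61/78) → C = -1433/39
  (1/3, 4) → C = 148/3
  (-118/19, -283/209) → C = -452/11

x = 1/3, y = 4, maximum C = 148/3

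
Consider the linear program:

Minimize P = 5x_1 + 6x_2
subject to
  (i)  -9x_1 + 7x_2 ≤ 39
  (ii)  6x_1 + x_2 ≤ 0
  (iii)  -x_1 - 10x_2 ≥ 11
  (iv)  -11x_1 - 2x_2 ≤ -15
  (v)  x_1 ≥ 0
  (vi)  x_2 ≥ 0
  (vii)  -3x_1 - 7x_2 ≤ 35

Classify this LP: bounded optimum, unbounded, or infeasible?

The boundaries x_2 = 0 and -3x_1 - 7x_2 = 35 meet at (-35/3, 0), but that point violates -9x_1 + 7x_2 ≤ 39. Every candidate vertex is excluded by some other constraint, so the feasible region is empty.

infeasible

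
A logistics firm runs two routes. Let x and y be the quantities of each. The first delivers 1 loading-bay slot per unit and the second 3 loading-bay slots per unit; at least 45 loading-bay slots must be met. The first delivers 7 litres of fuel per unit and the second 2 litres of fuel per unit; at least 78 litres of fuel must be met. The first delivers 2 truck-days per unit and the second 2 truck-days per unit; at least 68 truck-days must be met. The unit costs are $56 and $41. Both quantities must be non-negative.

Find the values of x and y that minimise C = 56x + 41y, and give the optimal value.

x = 2, y = 32, minimum C = 1424

Extreme points and C = 56x + 41y:
  (0, 39) → C = 1599
  (45, 0) → C = 2520
  (57/2, 11/2) → C = 3643/2
  (2, 32) → C = 1424
The feasible region is unbounded (it extends along (0, 1), (1, 0)), but C strictly increases along every unbounded feasible direction, so there is no improving ray and the minimum is attained at a vertex.

The optimum lies where 7x + 2y = 78 and 2x + 2y = 68.
Solving simultaneously gives x = 2, y = 32.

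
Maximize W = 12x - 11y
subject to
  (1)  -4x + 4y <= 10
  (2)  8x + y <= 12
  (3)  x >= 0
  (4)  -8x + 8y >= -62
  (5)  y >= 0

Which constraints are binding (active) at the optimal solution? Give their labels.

Extreme points and W = 12x - 11y:
  (19/18, 32/9) → W = -238/9
  (0, 5/2) → W = -55/2
  (3/2, 0) → W = 18
  (0, 0) → W = 0

The maximum is at (3/2, 0). Substituting into each constraint, equality holds for (2) and (5); the remaining constraints have slack.

(2) and (5)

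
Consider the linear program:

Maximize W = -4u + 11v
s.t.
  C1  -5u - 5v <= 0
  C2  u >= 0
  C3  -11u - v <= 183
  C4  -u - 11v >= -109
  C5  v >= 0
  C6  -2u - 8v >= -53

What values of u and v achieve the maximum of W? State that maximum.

u = 0, v = 53/8, maximum W = 583/8

Vertices and W = -4u + 11v:
  (0, 0) → W = 0
  (0, 53/8) → W = 583/8
  (53/2, 0) → W = -106

At the optimal vertex, u = 0 and -2u - 8v = -53.
Solving simultaneously gives u = 0, v = 53/8.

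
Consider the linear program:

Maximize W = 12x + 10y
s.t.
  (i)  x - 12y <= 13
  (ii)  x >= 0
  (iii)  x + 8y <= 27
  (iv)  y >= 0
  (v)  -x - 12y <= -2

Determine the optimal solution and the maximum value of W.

x = 107/5, y = 7/10, maximum W = 1319/5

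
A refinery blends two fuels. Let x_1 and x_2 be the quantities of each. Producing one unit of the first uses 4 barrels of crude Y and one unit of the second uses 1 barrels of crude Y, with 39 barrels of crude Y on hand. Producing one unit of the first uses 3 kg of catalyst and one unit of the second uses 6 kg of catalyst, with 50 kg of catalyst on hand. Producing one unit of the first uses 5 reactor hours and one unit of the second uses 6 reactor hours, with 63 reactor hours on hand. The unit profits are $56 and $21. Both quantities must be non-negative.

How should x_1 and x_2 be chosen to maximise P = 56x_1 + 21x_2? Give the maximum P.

The binding constraints are 4x_1 + x_2 = 39 and 5x_1 + 6x_2 = 63.
Solving simultaneously gives x_1 = 9, x_2 = 3.

x_1 = 9, x_2 = 3, maximum P = 567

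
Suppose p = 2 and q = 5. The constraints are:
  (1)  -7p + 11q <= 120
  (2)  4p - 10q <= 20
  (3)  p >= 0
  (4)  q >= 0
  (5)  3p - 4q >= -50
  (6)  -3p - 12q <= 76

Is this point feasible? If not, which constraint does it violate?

feasible

(1): 41 ≤ 120 ✓
(2): -42 ≤ 20 ✓
(3): 2 ≥ 0 ✓
(4): 5 ≥ 0 ✓
(5): -14 ≥ -50 ✓
(6): -66 ≤ 76 ✓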